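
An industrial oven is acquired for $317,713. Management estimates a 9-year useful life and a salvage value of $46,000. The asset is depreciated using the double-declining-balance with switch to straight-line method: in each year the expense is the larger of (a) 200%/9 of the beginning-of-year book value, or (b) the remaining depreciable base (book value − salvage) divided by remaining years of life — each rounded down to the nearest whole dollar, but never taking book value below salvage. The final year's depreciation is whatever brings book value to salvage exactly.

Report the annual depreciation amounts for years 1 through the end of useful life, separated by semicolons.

Depreciable base = $317,713 − $46,000 = $271,713.
Year 1: DB = ⌊$317,713 × 200%/9⌋ = $70,602; SL = ⌊$271,713/9⌋ = $30,190 → take DB $70,602. Book value $247,111.
Year 2: DB = ⌊$247,111 × 200%/9⌋ = $54,913; SL = ⌊$201,111/8⌋ = $25,138 → take DB $54,913. Book value $192,198.
Year 3: DB = ⌊$192,198 × 200%/9⌋ = $42,710; SL = ⌊$146,198/7⌋ = $20,885 → take DB $42,710. Book value $149,488.
Year 4: DB = ⌊$149,488 × 200%/9⌋ = $33,219; SL = ⌊$103,488/6⌋ = $17,248 → take DB $33,219. Book value $116,269.
Year 5: DB = ⌊$116,269 × 200%/9⌋ = $25,837; SL = ⌊$70,269/5⌋ = $14,053 → take DB $25,837. Book value $90,432.
Year 6: DB = ⌊$90,432 × 200%/9⌋ = $20,096; SL = ⌊$44,432/4⌋ = $11,108 → take DB $20,096. Book value $70,336.
Year 7: DB = ⌊$70,336 × 200%/9⌋ = $15,630; SL = ⌊$24,336/3⌋ = $8,112 → take DB $15,630. Book value $54,706.
Year 8: DB = ⌊$54,706 × 200%/9⌋ = $12,156; SL = ⌊$8,706/2⌋ = $4,353 → take DB $12,156, capped at $8,706. Book value $46,000.
Year 9 (final): $46,000 − $46,000 = $0. Book value $46,000.

$70,602; $54,913; $42,710; $33,219; $25,837; $20,096; $15,630; $8,706; $0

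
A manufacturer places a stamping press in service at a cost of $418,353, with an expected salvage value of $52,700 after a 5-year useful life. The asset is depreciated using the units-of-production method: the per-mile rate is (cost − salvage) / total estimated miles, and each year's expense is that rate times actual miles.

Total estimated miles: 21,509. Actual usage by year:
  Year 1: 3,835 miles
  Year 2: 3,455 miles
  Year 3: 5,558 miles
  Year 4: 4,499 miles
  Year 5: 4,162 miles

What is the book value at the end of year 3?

Depreciable base = $418,353 − $52,700 = $365,653.
Rate = $365,653 / 21,509 miles = $17 per mile.
Year 1: 3,835 × $17 = $65,195. Book value $353,158.
Year 2: 3,455 × $17 = $58,735. Book value $294,423.
Year 3: 5,558 × $17 = $94,486. Book value $199,937.

$199,937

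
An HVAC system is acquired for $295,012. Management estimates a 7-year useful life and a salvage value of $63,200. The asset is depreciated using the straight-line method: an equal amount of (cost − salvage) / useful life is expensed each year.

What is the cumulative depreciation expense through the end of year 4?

$132,464

Depreciable base = $295,012 − $63,200 = $231,812.
Annual expense = $231,812 / 7 = $33,116.
End of year 1: book value $261,896.
End of year 2: book value $228,780.
End of year 3: book value $195,664.
End of year 4: book value $162,548.
Accumulated through year 4 = $295,012 − $162,548 = $132,464.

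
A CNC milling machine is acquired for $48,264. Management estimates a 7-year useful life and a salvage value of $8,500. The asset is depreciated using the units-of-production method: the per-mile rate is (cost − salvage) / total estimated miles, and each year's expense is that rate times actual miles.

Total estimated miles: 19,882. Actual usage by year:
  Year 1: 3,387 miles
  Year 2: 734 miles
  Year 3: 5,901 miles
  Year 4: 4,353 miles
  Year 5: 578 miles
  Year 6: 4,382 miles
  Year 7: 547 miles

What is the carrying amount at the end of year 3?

Depreciable base = $48,264 − $8,500 = $39,764.
Rate = $39,764 / 19,882 miles = $2 per mile.
Year 1: 3,387 × $2 = $6,774. Book value $41,490.
Year 2: 734 × $2 = $1,468. Book value $40,022.
Year 3: 5,901 × $2 = $11,802. Book value $28,220.

$28,220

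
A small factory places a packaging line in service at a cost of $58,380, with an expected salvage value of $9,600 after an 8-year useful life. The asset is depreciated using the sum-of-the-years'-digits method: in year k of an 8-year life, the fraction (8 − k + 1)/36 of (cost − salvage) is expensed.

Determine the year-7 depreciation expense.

Depreciable base = $58,380 − $9,600 = $48,780.
Sum of the years' digits = 8+7+6+5+4+3+2+1 = 36.
Year 1: $48,780 × 8/36 = $10,840. Book value $47,540.
Year 2: $48,780 × 7/36 = $9,485. Book value $38,055.
Year 3: $48,780 × 6/36 = $8,130. Book value $29,925.
Year 4: $48,780 × 5/36 = $6,775. Book value $23,150.
Year 5: $48,780 × 4/36 = $5,420. Book value $17,730.
Year 6: $48,780 × 3/36 = $4,065. Book value $13,665.
Year 7: $48,780 × 2/36 = $2,710. Book value $10,955.

$2,710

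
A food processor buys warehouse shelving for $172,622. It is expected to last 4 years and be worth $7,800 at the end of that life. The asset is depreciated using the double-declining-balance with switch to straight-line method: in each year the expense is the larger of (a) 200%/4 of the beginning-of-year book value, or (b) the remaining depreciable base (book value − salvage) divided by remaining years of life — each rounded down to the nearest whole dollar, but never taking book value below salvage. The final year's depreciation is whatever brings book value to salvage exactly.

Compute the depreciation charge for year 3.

Depreciable base = $172,622 − $7,800 = $164,822.
Year 1: DB = ⌊$172,622 × 200%/4⌋ = $86,311; SL = ⌊$164,822/4⌋ = $41,205 → take DB $86,311. Book value $86,311.
Year 2: DB = ⌊$86,311 × 200%/4⌋ = $43,155; SL = ⌊$78,511/3⌋ = $26,170 → take DB $43,155. Book value $43,156.
Year 3: DB = ⌊$43,156 × 200%/4⌋ = $21,578; SL = ⌊$35,356/2⌋ = $17,678 → take DB $21,578. Book value $21,578.

$21,578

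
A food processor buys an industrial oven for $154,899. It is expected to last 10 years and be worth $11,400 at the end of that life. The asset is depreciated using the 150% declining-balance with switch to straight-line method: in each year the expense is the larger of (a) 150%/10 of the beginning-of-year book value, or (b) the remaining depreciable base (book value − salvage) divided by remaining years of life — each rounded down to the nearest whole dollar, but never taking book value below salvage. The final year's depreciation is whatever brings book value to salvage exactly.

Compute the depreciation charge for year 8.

$11,466

Depreciable base = $154,899 − $11,400 = $143,499.
Year 1: DB = ⌊$154,899 × 150%/10⌋ = $23,234; SL = ⌊$143,499/10⌋ = $14,349 → take DB $23,234. Book value $131,665.
Year 2: DB = ⌊$131,665 × 150%/10⌋ = $19,749; SL = ⌊$120,265/9⌋ = $13,362 → take DB $19,749. Book value $111,916.
Year 3: DB = ⌊$111,916 × 150%/10⌋ = $16,787; SL = ⌊$100,516/8⌋ = $12,564 → take DB $16,787. Book value $95,129.
Year 4: DB = ⌊$95,129 × 150%/10⌋ = $14,269; SL = ⌊$83,729/7⌋ = $11,961 → take DB $14,269. Book value $80,860.
Year 5: DB = ⌊$80,860 × 150%/10⌋ = $12,129; SL = ⌊$69,460/6⌋ = $11,576 → take DB $12,129. Book value $68,731.
Year 6: DB = ⌊$68,731 × 150%/10⌋ = $10,309; SL = ⌊$57,331/5⌋ = $11,466 → take SL $11,466. Book value $57,265.
Year 7: DB = ⌊$57,265 × 150%/10⌋ = $8,589; SL = ⌊$45,865/4⌋ = $11,466 → take SL $11,466. Book value $45,799.
Year 8: DB = ⌊$45,799 × 150%/10⌋ = $6,869; SL = ⌊$34,399/3⌋ = $11,466 → take SL $11,466. Book value $34,333.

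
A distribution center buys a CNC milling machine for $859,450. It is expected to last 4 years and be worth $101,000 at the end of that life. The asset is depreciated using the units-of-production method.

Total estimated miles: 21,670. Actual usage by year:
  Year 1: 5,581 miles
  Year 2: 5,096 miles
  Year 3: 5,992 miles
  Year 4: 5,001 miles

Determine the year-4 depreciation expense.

Depreciable base = $859,450 − $101,000 = $758,450.
Rate = $758,450 / 21,670 miles = $35 per mile.
Year 1: 5,581 × $35 = $195,335. Book value $664,115.
Year 2: 5,096 × $35 = $178,360. Book value $485,755.
Year 3: 5,992 × $35 = $209,720. Book value $276,035.
Year 4: 5,001 × $35 = $175,035. Book value $101,000.

$175,035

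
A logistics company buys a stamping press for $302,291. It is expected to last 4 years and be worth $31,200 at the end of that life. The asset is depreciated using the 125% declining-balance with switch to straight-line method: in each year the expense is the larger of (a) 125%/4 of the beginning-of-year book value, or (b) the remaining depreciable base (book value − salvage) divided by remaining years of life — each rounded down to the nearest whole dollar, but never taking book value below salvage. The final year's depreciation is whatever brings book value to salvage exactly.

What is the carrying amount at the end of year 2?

Depreciable base = $302,291 − $31,200 = $271,091.
Year 1: DB = ⌊$302,291 × 125%/4⌋ = $94,465; SL = ⌊$271,091/4⌋ = $67,772 → take DB $94,465. Book value $207,826.
Year 2: DB = ⌊$207,826 × 125%/4⌋ = $64,945; SL = ⌊$176,626/3⌋ = $58,875 → take DB $64,945. Book value $142,881.

$142,881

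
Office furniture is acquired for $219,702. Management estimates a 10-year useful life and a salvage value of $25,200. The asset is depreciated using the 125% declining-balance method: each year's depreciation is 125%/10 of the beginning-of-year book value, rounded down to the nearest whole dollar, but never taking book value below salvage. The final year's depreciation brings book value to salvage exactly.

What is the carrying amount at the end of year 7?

Depreciable base = $219,702 − $25,200 = $194,502.
Year 1: ⌊$219,702 × 125%/10⌋ = $27,462. Book value $192,240.
Year 2: ⌊$192,240 × 125%/10⌋ = $24,030. Book value $168,210.
Year 3: ⌊$168,210 × 125%/10⌋ = $21,026. Book value $147,184.
Year 4: ⌊$147,184 × 125%/10⌋ = $18,398. Book value $128,786.
Year 5: ⌊$128,786 × 125%/10⌋ = $16,098. Book value $112,688.
Year 6: ⌊$112,688 × 125%/10⌋ = $14,086. Book value $98,602.
Year 7: ⌊$98,602 × 125%/10⌋ = $12,325. Book value $86,277.

$86,277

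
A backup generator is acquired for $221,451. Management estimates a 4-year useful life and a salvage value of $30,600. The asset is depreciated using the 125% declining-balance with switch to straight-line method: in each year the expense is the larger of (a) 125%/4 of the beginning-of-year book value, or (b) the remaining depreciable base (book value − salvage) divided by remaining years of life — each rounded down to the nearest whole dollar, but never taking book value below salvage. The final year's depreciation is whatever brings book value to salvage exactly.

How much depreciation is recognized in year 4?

Depreciable base = $221,451 − $30,600 = $190,851.
Year 1: DB = ⌊$221,451 × 125%/4⌋ = $69,203; SL = ⌊$190,851/4⌋ = $47,712 → take DB $69,203. Book value $152,248.
Year 2: DB = ⌊$152,248 × 125%/4⌋ = $47,577; SL = ⌊$121,648/3⌋ = $40,549 → take DB $47,577. Book value $104,671.
Year 3: DB = ⌊$104,671 × 125%/4⌋ = $32,709; SL = ⌊$74,071/2⌋ = $37,035 → take SL $37,035. Book value $67,636.
Year 4 (final): $67,636 − $30,600 = $37,036. Book value $30,600.

$37,036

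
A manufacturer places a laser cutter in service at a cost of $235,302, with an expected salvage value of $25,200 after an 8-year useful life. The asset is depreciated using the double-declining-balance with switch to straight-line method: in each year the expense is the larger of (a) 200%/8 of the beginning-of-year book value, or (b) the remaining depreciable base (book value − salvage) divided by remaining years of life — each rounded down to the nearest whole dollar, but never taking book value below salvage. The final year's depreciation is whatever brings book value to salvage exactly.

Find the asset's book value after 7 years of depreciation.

$31,410

Depreciable base = $235,302 − $25,200 = $210,102.
Year 1: DB = ⌊$235,302 × 200%/8⌋ = $58,825; SL = ⌊$210,102/8⌋ = $26,262 → take DB $58,825. Book value $176,477.
Year 2: DB = ⌊$176,477 × 200%/8⌋ = $44,119; SL = ⌊$151,277/7⌋ = $21,611 → take DB $44,119. Book value $132,358.
Year 3: DB = ⌊$132,358 × 200%/8⌋ = $33,089; SL = ⌊$107,158/6⌋ = $17,859 → take DB $33,089. Book value $99,269.
Year 4: DB = ⌊$99,269 × 200%/8⌋ = $24,817; SL = ⌊$74,069/5⌋ = $14,813 → take DB $24,817. Book value $74,452.
Year 5: DB = ⌊$74,452 × 200%/8⌋ = $18,613; SL = ⌊$49,252/4⌋ = $12,313 → take DB $18,613. Book value $55,839.
Year 6: DB = ⌊$55,839 × 200%/8⌋ = $13,959; SL = ⌊$30,639/3⌋ = $10,213 → take DB $13,959. Book value $41,880.
Year 7: DB = ⌊$41,880 × 200%/8⌋ = $10,470; SL = ⌊$16,680/2⌋ = $8,340 → take DB $10,470. Book value $31,410.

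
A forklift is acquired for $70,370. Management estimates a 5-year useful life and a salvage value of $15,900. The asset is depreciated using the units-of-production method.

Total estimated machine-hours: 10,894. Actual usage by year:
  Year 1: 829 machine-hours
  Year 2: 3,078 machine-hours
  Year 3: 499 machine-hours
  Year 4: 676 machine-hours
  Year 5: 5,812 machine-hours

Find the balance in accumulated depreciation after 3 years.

Depreciable base = $70,370 − $15,900 = $54,470.
Rate = $54,470 / 10,894 machine-hours = $5 per machine-hour.
Year 1: 829 × $5 = $4,145. Book value $66,225.
Year 2: 3,078 × $5 = $15,390. Book value $50,835.
Year 3: 499 × $5 = $2,495. Book value $48,340.
Accumulated through year 3 = $70,370 − $48,340 = $22,030.

$22,030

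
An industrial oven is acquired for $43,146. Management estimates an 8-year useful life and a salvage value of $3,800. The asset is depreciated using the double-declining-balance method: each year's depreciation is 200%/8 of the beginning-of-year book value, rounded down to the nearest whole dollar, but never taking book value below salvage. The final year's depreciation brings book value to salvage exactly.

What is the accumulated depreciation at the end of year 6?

Depreciable base = $43,146 − $3,800 = $39,346.
Year 1: ⌊$43,146 × 200%/8⌋ = $10,786. Book value $32,360.
Year 2: ⌊$32,360 × 200%/8⌋ = $8,090. Book value $24,270.
Year 3: ⌊$24,270 × 200%/8⌋ = $6,067. Book value $18,203.
Year 4: ⌊$18,203 × 200%/8⌋ = $4,550. Book value $13,653.
Year 5: ⌊$13,653 × 200%/8⌋ = $3,413. Book value $10,240.
Year 6: ⌊$10,240 × 200%/8⌋ = $2,560. Book value $7,680.
Accumulated through year 6 = $43,146 − $7,680 = $35,466.

$35,466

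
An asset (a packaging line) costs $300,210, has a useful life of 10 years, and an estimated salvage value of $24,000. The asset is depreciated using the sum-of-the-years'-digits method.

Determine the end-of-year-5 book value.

$99,330

Depreciable base = $300,210 − $24,000 = $276,210.
Sum of the years' digits = 10+9+8+7+6+5+4+3+2+1 = 55.
Year 1: $276,210 × 10/55 = $50,220. Book value $249,990.
Year 2: $276,210 × 9/55 = $45,198. Book value $204,792.
Year 3: $276,210 × 8/55 = $40,176. Book value $164,616.
Year 4: $276,210 × 7/55 = $35,154. Book value $129,462.
Year 5: $276,210 × 6/55 = $30,132. Book value $99,330.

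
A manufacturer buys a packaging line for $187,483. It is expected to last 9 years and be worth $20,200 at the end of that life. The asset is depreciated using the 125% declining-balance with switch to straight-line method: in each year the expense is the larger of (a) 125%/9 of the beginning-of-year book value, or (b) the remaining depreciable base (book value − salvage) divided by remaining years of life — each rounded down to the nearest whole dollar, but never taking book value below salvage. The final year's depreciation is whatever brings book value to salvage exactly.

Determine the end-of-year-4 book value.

$103,088

Depreciable base = $187,483 − $20,200 = $167,283.
Year 1: DB = ⌊$187,483 × 125%/9⌋ = $26,039; SL = ⌊$167,283/9⌋ = $18,587 → take DB $26,039. Book value $161,444.
Year 2: DB = ⌊$161,444 × 125%/9⌋ = $22,422; SL = ⌊$141,244/8⌋ = $17,655 → take DB $22,422. Book value $139,022.
Year 3: DB = ⌊$139,022 × 125%/9⌋ = $19,308; SL = ⌊$118,822/7⌋ = $16,974 → take DB $19,308. Book value $119,714.
Year 4: DB = ⌊$119,714 × 125%/9⌋ = $16,626; SL = ⌊$99,514/6⌋ = $16,585 → take DB $16,626. Book value $103,088.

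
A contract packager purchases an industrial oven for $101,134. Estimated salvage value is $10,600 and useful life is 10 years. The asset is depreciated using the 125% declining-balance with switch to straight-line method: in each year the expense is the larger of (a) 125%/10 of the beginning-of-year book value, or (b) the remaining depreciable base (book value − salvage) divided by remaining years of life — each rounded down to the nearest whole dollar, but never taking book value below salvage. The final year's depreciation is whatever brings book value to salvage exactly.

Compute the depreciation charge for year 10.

$8,114

Depreciable base = $101,134 − $10,600 = $90,534.
Year 1: DB = ⌊$101,134 × 125%/10⌋ = $12,641; SL = ⌊$90,534/10⌋ = $9,053 → take DB $12,641. Book value $88,493.
Year 2: DB = ⌊$88,493 × 125%/10⌋ = $11,061; SL = ⌊$77,893/9⌋ = $8,654 → take DB $11,061. Book value $77,432.
Year 3: DB = ⌊$77,432 × 125%/10⌋ = $9,679; SL = ⌊$66,832/8⌋ = $8,354 → take DB $9,679. Book value $67,753.
Year 4: DB = ⌊$67,753 × 125%/10⌋ = $8,469; SL = ⌊$57,153/7⌋ = $8,164 → take DB $8,469. Book value $59,284.
Year 5: DB = ⌊$59,284 × 125%/10⌋ = $7,410; SL = ⌊$48,684/6⌋ = $8,114 → take SL $8,114. Book value $51,170.
Year 6: DB = ⌊$51,170 × 125%/10⌋ = $6,396; SL = ⌊$40,570/5⌋ = $8,114 → take SL $8,114. Book value $43,056.
Year 7: DB = ⌊$43,056 × 125%/10⌋ = $5,382; SL = ⌊$32,456/4⌋ = $8,114 → take SL $8,114. Book value $34,942.
Year 8: DB = ⌊$34,942 × 125%/10⌋ = $4,367; SL = ⌊$24,342/3⌋ = $8,114 → take SL $8,114. Book value $26,828.
Year 9: DB = ⌊$26,828 × 125%/10⌋ = $3,353; SL = ⌊$16,228/2⌋ = $8,114 → take SL $8,114. Book value $18,714.
Year 10 (final): $18,714 − $10,600 = $8,114. Book value $10,600.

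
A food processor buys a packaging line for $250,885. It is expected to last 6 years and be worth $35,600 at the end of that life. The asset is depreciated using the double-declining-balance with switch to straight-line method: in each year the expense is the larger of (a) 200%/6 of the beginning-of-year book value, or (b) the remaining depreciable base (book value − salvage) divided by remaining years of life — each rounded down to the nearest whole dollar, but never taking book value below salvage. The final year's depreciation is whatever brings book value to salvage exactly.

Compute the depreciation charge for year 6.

$0

Depreciable base = $250,885 − $35,600 = $215,285.
Year 1: DB = ⌊$250,885 × 200%/6⌋ = $83,628; SL = ⌊$215,285/6⌋ = $35,880 → take DB $83,628. Book value $167,257.
Year 2: DB = ⌊$167,257 × 200%/6⌋ = $55,752; SL = ⌊$131,657/5⌋ = $26,331 → take DB $55,752. Book value $111,505.
Year 3: DB = ⌊$111,505 × 200%/6⌋ = $37,168; SL = ⌊$75,905/4⌋ = $18,976 → take DB $37,168. Book value $74,337.
Year 4: DB = ⌊$74,337 × 200%/6⌋ = $24,779; SL = ⌊$38,737/3⌋ = $12,912 → take DB $24,779. Book value $49,558.
Year 5: DB = ⌊$49,558 × 200%/6⌋ = $16,519; SL = ⌊$13,958/2⌋ = $6,979 → take DB $16,519, capped at $13,958. Book value $35,600.
Year 6 (final): $35,600 − $35,600 = $0. Book value $35,600.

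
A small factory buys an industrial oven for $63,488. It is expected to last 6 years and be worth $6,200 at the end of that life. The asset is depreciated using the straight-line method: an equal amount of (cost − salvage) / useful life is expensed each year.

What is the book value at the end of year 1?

$53,940

Depreciable base = $63,488 − $6,200 = $57,288.
Annual expense = $57,288 / 6 = $9,548.
End of year 1: book value $53,940.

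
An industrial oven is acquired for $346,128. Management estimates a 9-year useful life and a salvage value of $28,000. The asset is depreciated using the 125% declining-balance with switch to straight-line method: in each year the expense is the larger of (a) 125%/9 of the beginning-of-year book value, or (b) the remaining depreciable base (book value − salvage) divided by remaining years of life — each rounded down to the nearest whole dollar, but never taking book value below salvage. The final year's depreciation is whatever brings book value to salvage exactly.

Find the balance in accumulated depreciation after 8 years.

Depreciable base = $346,128 − $28,000 = $318,128.
Year 1: DB = ⌊$346,128 × 125%/9⌋ = $48,073; SL = ⌊$318,128/9⌋ = $35,347 → take DB $48,073. Book value $298,055.
Year 2: DB = ⌊$298,055 × 125%/9⌋ = $41,396; SL = ⌊$270,055/8⌋ = $33,756 → take DB $41,396. Book value $256,659.
Year 3: DB = ⌊$256,659 × 125%/9⌋ = $35,647; SL = ⌊$228,659/7⌋ = $32,665 → take DB $35,647. Book value $221,012.
Year 4: DB = ⌊$221,012 × 125%/9⌋ = $30,696; SL = ⌊$193,012/6⌋ = $32,168 → take SL $32,168. Book value $188,844.
Year 5: DB = ⌊$188,844 × 125%/9⌋ = $26,228; SL = ⌊$160,844/5⌋ = $32,168 → take SL $32,168. Book value $156,676.
Year 6: DB = ⌊$156,676 × 125%/9⌋ = $21,760; SL = ⌊$128,676/4⌋ = $32,169 → take SL $32,169. Book value $124,507.
Year 7: DB = ⌊$124,507 × 125%/9⌋ = $17,292; SL = ⌊$96,507/3⌋ = $32,169 → take SL $32,169. Book value $92,338.
Year 8: DB = ⌊$92,338 × 125%/9⌋ = $12,824; SL = ⌊$64,338/2⌋ = $32,169 → take SL $32,169. Book value $60,169.
Accumulated through year 8 = $346,128 − $60,169 = $285,959.

$285,959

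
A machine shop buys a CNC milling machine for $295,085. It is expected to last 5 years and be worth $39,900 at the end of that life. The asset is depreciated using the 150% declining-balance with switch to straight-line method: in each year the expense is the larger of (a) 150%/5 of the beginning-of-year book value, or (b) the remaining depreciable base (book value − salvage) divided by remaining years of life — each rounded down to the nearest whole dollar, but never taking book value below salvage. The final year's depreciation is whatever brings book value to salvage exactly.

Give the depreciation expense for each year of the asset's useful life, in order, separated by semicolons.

$88,525; $61,968; $43,377; $30,657; $30,658

Depreciable base = $295,085 − $39,900 = $255,185.
Year 1: DB = ⌊$295,085 × 150%/5⌋ = $88,525; SL = ⌊$255,185/5⌋ = $51,037 → take DB $88,525. Book value $206,560.
Year 2: DB = ⌊$206,560 × 150%/5⌋ = $61,968; SL = ⌊$166,660/4⌋ = $41,665 → take DB $61,968. Book value $144,592.
Year 3: DB = ⌊$144,592 × 150%/5⌋ = $43,377; SL = ⌊$104,692/3⌋ = $34,897 → take DB $43,377. Book value $101,215.
Year 4: DB = ⌊$101,215 × 150%/5⌋ = $30,364; SL = ⌊$61,315/2⌋ = $30,657 → take SL $30,657. Book value $70,558.
Year 5 (final): $70,558 − $39,900 = $30,658. Book value $39,900.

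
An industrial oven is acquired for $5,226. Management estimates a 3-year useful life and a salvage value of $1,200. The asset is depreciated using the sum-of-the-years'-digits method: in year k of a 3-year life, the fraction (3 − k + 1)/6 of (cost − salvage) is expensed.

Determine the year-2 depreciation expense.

$1,342

Depreciable base = $5,226 − $1,200 = $4,026.
Sum of the years' digits = 3+2+1 = 6.
Year 1: $4,026 × 3/6 = $2,013. Book value $3,213.
Year 2: $4,026 × 2/6 = $1,342. Book value $1,871.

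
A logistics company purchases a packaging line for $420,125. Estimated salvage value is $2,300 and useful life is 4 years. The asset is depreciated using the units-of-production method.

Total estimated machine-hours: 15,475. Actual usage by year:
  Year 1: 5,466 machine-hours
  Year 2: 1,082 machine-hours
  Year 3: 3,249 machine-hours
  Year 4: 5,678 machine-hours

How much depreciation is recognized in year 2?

Depreciable base = $420,125 − $2,300 = $417,825.
Rate = $417,825 / 15,475 machine-hours = $27 per machine-hour.
Year 1: 5,466 × $27 = $147,582. Book value $272,543.
Year 2: 1,082 × $27 = $29,214. Book value $243,329.

$29,214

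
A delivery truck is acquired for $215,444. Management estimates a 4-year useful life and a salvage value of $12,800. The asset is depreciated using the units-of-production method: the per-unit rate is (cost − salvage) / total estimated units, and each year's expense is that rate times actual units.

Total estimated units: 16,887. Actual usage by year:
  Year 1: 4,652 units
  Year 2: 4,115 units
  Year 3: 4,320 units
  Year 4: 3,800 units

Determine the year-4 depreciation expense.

Depreciable base = $215,444 − $12,800 = $202,644.
Rate = $202,644 / 16,887 units = $12 per unit.
Year 1: 4,652 × $12 = $55,824. Book value $159,620.
Year 2: 4,115 × $12 = $49,380. Book value $110,240.
Year 3: 4,320 × $12 = $51,840. Book value $58,400.
Year 4: 3,800 × $12 = $45,600. Book value $12,800.

$45,600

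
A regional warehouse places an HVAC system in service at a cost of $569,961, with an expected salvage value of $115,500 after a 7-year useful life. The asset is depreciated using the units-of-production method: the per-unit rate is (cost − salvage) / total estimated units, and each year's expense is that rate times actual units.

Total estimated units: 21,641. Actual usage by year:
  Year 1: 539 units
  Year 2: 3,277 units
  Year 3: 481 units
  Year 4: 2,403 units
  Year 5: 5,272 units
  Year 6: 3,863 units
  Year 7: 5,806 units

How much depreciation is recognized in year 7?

$121,926

Depreciable base = $569,961 − $115,500 = $454,461.
Rate = $454,461 / 21,641 units = $21 per unit.
Year 1: 539 × $21 = $11,319. Book value $558,642.
Year 2: 3,277 × $21 = $68,817. Book value $489,825.
Year 3: 481 × $21 = $10,101. Book value $479,724.
Year 4: 2,403 × $21 = $50,463. Book value $429,261.
Year 5: 5,272 × $21 = $110,712. Book value $318,549.
Year 6: 3,863 × $21 = $81,123. Book value $237,426.
Year 7: 5,806 × $21 = $121,926. Book value $115,500.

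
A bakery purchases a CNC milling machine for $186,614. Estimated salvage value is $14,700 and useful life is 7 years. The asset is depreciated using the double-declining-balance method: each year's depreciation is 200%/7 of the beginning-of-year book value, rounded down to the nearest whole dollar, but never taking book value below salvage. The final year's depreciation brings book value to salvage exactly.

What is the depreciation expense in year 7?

$10,085

Depreciable base = $186,614 − $14,700 = $171,914.
Year 1: ⌊$186,614 × 200%/7⌋ = $53,318. Book value $133,296.
Year 2: ⌊$133,296 × 200%/7⌋ = $38,084. Book value $95,212.
Year 3: ⌊$95,212 × 200%/7⌋ = $27,203. Book value $68,009.
Year 4: ⌊$68,009 × 200%/7⌋ = $19,431. Book value $48,578.
Year 5: ⌊$48,578 × 200%/7⌋ = $13,879. Book value $34,699.
Year 6: ⌊$34,699 × 200%/7⌋ = $9,914. Book value $24,785.
Year 7 (final): $24,785 − $14,700 = $10,085. Book value $14,700.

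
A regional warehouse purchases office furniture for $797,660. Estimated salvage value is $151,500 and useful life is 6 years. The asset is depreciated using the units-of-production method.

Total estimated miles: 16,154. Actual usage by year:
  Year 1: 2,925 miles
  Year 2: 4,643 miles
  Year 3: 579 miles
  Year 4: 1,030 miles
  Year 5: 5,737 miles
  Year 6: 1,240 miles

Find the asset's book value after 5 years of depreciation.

$201,100

Depreciable base = $797,660 − $151,500 = $646,160.
Rate = $646,160 / 16,154 miles = $40 per mile.
Year 1: 2,925 × $40 = $117,000. Book value $680,660.
Year 2: 4,643 × $40 = $185,720. Book value $494,940.
Year 3: 579 × $40 = $23,160. Book value $471,780.
Year 4: 1,030 × $40 = $41,200. Book value $430,580.
Year 5: 5,737 × $40 = $229,480. Book value $201,100.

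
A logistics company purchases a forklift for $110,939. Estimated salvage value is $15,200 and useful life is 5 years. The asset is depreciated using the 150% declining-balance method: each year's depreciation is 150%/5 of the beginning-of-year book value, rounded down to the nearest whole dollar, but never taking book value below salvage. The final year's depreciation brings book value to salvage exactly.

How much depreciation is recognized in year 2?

$23,297

Depreciable base = $110,939 − $15,200 = $95,739.
Year 1: ⌊$110,939 × 150%/5⌋ = $33,281. Book value $77,658.
Year 2: ⌊$77,658 × 150%/5⌋ = $23,297. Book value $54,361.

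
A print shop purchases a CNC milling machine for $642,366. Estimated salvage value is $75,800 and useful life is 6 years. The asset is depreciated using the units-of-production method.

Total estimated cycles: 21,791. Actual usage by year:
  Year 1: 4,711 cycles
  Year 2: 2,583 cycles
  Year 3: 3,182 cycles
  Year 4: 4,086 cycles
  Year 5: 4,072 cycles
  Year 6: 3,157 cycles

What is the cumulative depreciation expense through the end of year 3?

$272,376

Depreciable base = $642,366 − $75,800 = $566,566.
Rate = $566,566 / 21,791 cycles = $26 per cycle.
Year 1: 4,711 × $26 = $122,486. Book value $519,880.
Year 2: 2,583 × $26 = $67,158. Book value $452,722.
Year 3: 3,182 × $26 = $82,732. Book value $369,990.
Accumulated through year 3 = $642,366 − $369,990 = $272,376.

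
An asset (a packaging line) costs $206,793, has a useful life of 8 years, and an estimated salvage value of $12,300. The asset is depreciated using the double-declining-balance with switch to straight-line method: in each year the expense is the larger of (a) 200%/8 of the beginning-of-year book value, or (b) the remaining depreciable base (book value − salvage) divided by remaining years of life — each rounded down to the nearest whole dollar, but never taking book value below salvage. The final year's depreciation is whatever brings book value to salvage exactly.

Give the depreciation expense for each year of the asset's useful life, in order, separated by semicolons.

$51,698; $38,773; $29,080; $21,810; $16,358; $12,268; $12,253; $12,253

Depreciable base = $206,793 − $12,300 = $194,493.
Year 1: DB = ⌊$206,793 × 200%/8⌋ = $51,698; SL = ⌊$194,493/8⌋ = $24,311 → take DB $51,698. Book value $155,095.
Year 2: DB = ⌊$155,095 × 200%/8⌋ = $38,773; SL = ⌊$142,795/7⌋ = $20,399 → take DB $38,773. Book value $116,322.
Year 3: DB = ⌊$116,322 × 200%/8⌋ = $29,080; SL = ⌊$104,022/6⌋ = $17,337 → take DB $29,080. Book value $87,242.
Year 4: DB = ⌊$87,242 × 200%/8⌋ = $21,810; SL = ⌊$74,942/5⌋ = $14,988 → take DB $21,810. Book value $65,432.
Year 5: DB = ⌊$65,432 × 200%/8⌋ = $16,358; SL = ⌊$53,132/4⌋ = $13,283 → take DB $16,358. Book value $49,074.
Year 6: DB = ⌊$49,074 × 200%/8⌋ = $12,268; SL = ⌊$36,774/3⌋ = $12,258 → take DB $12,268. Book value $36,806.
Year 7: DB = ⌊$36,806 × 200%/8⌋ = $9,201; SL = ⌊$24,506/2⌋ = $12,253 → take SL $12,253. Book value $24,553.
Year 8 (final): $24,553 − $12,300 = $12,253. Book value $12,300.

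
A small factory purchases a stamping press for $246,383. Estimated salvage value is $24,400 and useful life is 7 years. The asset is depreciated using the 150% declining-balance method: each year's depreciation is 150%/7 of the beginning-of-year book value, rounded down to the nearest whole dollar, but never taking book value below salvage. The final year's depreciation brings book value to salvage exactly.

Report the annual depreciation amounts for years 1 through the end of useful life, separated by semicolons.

$52,796; $41,482; $32,593; $25,609; $20,122; $15,810; $33,571

Depreciable base = $246,383 − $24,400 = $221,983.
Year 1: ⌊$246,383 × 150%/7⌋ = $52,796. Book value $193,587.
Year 2: ⌊$193,587 × 150%/7⌋ = $41,482. Book value $152,105.
Year 3: ⌊$152,105 × 150%/7⌋ = $32,593. Book value $119,512.
Year 4: ⌊$119,512 × 150%/7⌋ = $25,609. Book value $93,903.
Year 5: ⌊$93,903 × 150%/7⌋ = $20,122. Book value $73,781.
Year 6: ⌊$73,781 × 150%/7⌋ = $15,810. Book value $57,971.
Year 7 (final): $57,971 − $24,400 = $33,571. Book value $24,400.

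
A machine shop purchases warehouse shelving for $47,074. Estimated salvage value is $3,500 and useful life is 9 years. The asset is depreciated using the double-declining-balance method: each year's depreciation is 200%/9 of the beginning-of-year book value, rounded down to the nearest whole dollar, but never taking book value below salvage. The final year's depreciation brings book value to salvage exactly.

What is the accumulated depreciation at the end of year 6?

$36,651

Depreciable base = $47,074 − $3,500 = $43,574.
Year 1: ⌊$47,074 × 200%/9⌋ = $10,460. Book value $36,614.
Year 2: ⌊$36,614 × 200%/9⌋ = $8,136. Book value $28,478.
Year 3: ⌊$28,478 × 200%/9⌋ = $6,328. Book value $22,150.
Year 4: ⌊$22,150 × 200%/9⌋ = $4,922. Book value $17,228.
Year 5: ⌊$17,228 × 200%/9⌋ = $3,828. Book value $13,400.
Year 6: ⌊$13,400 × 200%/9⌋ = $2,977. Book value $10,423.
Accumulated through year 6 = $47,074 − $10,423 = $36,651.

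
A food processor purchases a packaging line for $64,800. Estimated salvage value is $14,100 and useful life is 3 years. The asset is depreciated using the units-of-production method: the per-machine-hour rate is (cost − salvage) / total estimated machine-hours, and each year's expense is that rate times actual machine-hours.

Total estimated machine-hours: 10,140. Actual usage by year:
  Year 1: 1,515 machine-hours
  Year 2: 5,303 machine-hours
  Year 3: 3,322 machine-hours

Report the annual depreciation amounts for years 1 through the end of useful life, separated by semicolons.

Depreciable base = $64,800 − $14,100 = $50,700.
Rate = $50,700 / 10,140 machine-hours = $5 per machine-hour.
Year 1: 1,515 × $5 = $7,575. Book value $57,225.
Year 2: 5,303 × $5 = $26,515. Book value $30,710.
Year 3: 3,322 × $5 = $16,610. Book value $14,100.

$7,575; $26,515; $16,610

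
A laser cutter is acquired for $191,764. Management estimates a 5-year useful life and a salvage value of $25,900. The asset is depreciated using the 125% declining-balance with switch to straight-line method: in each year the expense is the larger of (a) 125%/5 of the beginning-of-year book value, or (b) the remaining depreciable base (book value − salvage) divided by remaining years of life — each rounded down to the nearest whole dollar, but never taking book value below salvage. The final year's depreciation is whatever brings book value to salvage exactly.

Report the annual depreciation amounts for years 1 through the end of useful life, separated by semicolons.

Depreciable base = $191,764 − $25,900 = $165,864.
Year 1: DB = ⌊$191,764 × 125%/5⌋ = $47,941; SL = ⌊$165,864/5⌋ = $33,172 → take DB $47,941. Book value $143,823.
Year 2: DB = ⌊$143,823 × 125%/5⌋ = $35,955; SL = ⌊$117,923/4⌋ = $29,480 → take DB $35,955. Book value $107,868.
Year 3: DB = ⌊$107,868 × 125%/5⌋ = $26,967; SL = ⌊$81,968/3⌋ = $27,322 → take SL $27,322. Book value $80,546.
Year 4: DB = ⌊$80,546 × 125%/5⌋ = $20,136; SL = ⌊$54,646/2⌋ = $27,323 → take SL $27,323. Book value $53,223.
Year 5 (final): $53,223 − $25,900 = $27,323. Book value $25,900.

$47,941; $35,955; $27,322; $27,323; $27,323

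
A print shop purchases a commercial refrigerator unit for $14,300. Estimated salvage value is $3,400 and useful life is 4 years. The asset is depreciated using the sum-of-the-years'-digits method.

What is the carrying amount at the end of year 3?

$4,490

Depreciable base = $14,300 − $3,400 = $10,900.
Sum of the years' digits = 4+3+2+1 = 10.
Year 1: $10,900 × 4/10 = $4,360. Book value $9,940.
Year 2: $10,900 × 3/10 = $3,270. Book value $6,670.
Year 3: $10,900 × 2/10 = $2,180. Book value $4,490.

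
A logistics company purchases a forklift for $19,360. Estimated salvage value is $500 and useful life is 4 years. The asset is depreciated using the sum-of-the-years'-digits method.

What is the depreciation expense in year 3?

Depreciable base = $19,360 − $500 = $18,860.
Sum of the years' digits = 4+3+2+1 = 10.
Year 1: $18,860 × 4/10 = $7,544. Book value $11,816.
Year 2: $18,860 × 3/10 = $5,658. Book value $6,158.
Year 3: $18,860 × 2/10 = $3,772. Book value $2,386.

$3,772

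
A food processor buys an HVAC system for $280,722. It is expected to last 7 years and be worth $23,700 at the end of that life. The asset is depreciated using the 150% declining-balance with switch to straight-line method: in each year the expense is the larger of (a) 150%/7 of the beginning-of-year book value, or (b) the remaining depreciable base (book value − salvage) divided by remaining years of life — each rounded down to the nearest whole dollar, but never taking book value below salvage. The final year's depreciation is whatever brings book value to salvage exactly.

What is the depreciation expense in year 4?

Depreciable base = $280,722 − $23,700 = $257,022.
Year 1: DB = ⌊$280,722 × 150%/7⌋ = $60,154; SL = ⌊$257,022/7⌋ = $36,717 → take DB $60,154. Book value $220,568.
Year 2: DB = ⌊$220,568 × 150%/7⌋ = $47,264; SL = ⌊$196,868/6⌋ = $32,811 → take DB $47,264. Book value $173,304.
Year 3: DB = ⌊$173,304 × 150%/7⌋ = $37,136; SL = ⌊$149,604/5⌋ = $29,920 → take DB $37,136. Book value $136,168.
Year 4: DB = ⌊$136,168 × 150%/7⌋ = $29,178; SL = ⌊$112,468/4⌋ = $28,117 → take DB $29,178. Book value $106,990.

$29,178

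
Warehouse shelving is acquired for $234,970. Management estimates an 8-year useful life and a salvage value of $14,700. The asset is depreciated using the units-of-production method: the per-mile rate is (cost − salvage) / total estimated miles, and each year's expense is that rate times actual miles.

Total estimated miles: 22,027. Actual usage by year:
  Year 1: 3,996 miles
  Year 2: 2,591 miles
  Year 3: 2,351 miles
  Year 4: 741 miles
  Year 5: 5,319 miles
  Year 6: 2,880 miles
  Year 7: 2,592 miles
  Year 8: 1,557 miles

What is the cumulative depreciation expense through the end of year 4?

Depreciable base = $234,970 − $14,700 = $220,270.
Rate = $220,270 / 22,027 miles = $10 per mile.
Year 1: 3,996 × $10 = $39,960. Book value $195,010.
Year 2: 2,591 × $10 = $25,910. Book value $169,100.
Year 3: 2,351 × $10 = $23,510. Book value $145,590.
Year 4: 741 × $10 = $7,410. Book value $138,180.
Accumulated through year 4 = $234,970 − $138,180 = $96,790.

$96,790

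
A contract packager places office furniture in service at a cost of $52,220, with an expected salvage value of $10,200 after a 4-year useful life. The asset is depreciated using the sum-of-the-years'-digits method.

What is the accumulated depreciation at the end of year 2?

Depreciable base = $52,220 − $10,200 = $42,020.
Sum of the years' digits = 4+3+2+1 = 10.
Year 1: $42,020 × 4/10 = $16,808. Book value $35,412.
Year 2: $42,020 × 3/10 = $12,606. Book value $22,806.
Accumulated through year 2 = $52,220 − $22,806 = $29,414.

$29,414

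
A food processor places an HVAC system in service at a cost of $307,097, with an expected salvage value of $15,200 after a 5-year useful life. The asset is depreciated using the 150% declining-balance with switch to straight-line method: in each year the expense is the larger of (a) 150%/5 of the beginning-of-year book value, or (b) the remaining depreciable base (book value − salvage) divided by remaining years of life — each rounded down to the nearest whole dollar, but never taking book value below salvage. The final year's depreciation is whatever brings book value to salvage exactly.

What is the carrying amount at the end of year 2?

Depreciable base = $307,097 − $15,200 = $291,897.
Year 1: DB = ⌊$307,097 × 150%/5⌋ = $92,129; SL = ⌊$291,897/5⌋ = $58,379 → take DB $92,129. Book value $214,968.
Year 2: DB = ⌊$214,968 × 150%/5⌋ = $64,490; SL = ⌊$199,768/4⌋ = $49,942 → take DB $64,490. Book value $150,478.

$150,478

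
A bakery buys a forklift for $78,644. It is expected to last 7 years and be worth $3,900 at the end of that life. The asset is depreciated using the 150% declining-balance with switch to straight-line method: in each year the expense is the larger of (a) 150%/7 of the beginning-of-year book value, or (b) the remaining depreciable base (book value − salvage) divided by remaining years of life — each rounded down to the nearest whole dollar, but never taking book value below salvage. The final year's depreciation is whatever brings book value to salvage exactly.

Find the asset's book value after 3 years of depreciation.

$38,148

Depreciable base = $78,644 − $3,900 = $74,744.
Year 1: DB = ⌊$78,644 × 150%/7⌋ = $16,852; SL = ⌊$74,744/7⌋ = $10,677 → take DB $16,852. Book value $61,792.
Year 2: DB = ⌊$61,792 × 150%/7⌋ = $13,241; SL = ⌊$57,892/6⌋ = $9,648 → take DB $13,241. Book value $48,551.
Year 3: DB = ⌊$48,551 × 150%/7⌋ = $10,403; SL = ⌊$44,651/5⌋ = $8,930 → take DB $10,403. Book value $38,148.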